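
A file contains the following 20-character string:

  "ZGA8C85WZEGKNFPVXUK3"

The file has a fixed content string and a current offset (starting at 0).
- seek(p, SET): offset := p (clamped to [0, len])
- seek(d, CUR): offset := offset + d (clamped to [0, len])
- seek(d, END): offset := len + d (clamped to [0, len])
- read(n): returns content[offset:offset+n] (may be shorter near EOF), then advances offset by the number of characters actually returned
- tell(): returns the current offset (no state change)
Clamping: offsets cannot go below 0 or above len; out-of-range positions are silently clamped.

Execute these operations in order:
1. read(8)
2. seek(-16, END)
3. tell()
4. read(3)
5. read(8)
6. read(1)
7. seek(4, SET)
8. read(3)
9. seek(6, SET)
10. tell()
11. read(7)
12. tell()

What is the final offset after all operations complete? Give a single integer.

After 1 (read(8)): returned 'ZGA8C85W', offset=8
After 2 (seek(-16, END)): offset=4
After 3 (tell()): offset=4
After 4 (read(3)): returned 'C85', offset=7
After 5 (read(8)): returned 'WZEGKNFP', offset=15
After 6 (read(1)): returned 'V', offset=16
After 7 (seek(4, SET)): offset=4
After 8 (read(3)): returned 'C85', offset=7
After 9 (seek(6, SET)): offset=6
After 10 (tell()): offset=6
After 11 (read(7)): returned '5WZEGKN', offset=13
After 12 (tell()): offset=13

Answer: 13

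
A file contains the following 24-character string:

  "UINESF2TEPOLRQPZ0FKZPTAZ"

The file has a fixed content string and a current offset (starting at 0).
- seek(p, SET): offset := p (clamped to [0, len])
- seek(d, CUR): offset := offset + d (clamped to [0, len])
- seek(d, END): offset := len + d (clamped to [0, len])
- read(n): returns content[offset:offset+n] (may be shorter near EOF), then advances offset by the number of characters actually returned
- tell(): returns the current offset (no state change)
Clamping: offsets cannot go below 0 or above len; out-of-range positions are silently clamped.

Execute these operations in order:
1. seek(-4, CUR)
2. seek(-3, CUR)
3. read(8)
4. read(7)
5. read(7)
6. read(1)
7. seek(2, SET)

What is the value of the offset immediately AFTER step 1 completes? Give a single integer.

After 1 (seek(-4, CUR)): offset=0

Answer: 0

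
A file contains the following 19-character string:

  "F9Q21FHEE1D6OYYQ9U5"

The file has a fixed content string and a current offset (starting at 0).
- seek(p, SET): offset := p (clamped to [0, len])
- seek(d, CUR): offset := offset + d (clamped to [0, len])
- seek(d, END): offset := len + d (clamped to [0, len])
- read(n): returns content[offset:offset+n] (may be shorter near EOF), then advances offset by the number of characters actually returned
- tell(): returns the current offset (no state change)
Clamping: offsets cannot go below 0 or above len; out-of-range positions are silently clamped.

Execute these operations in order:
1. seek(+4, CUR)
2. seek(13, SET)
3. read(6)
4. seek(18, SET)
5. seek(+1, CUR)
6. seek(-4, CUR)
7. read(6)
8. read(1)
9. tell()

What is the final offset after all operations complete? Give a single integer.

Answer: 19

Derivation:
After 1 (seek(+4, CUR)): offset=4
After 2 (seek(13, SET)): offset=13
After 3 (read(6)): returned 'YYQ9U5', offset=19
After 4 (seek(18, SET)): offset=18
After 5 (seek(+1, CUR)): offset=19
After 6 (seek(-4, CUR)): offset=15
After 7 (read(6)): returned 'Q9U5', offset=19
After 8 (read(1)): returned '', offset=19
After 9 (tell()): offset=19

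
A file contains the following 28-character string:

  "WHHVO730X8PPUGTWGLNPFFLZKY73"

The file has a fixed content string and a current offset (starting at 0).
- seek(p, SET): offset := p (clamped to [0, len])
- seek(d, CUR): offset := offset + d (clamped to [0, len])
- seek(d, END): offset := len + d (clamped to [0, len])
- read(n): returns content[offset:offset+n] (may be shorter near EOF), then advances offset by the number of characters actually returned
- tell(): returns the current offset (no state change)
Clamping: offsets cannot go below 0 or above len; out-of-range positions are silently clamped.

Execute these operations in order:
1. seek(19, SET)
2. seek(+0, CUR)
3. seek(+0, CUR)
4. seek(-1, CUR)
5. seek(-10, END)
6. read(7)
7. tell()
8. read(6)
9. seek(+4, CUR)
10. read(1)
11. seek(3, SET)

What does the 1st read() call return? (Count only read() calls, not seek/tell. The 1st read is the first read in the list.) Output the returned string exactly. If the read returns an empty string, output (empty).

Answer: NPFFLZK

Derivation:
After 1 (seek(19, SET)): offset=19
After 2 (seek(+0, CUR)): offset=19
After 3 (seek(+0, CUR)): offset=19
After 4 (seek(-1, CUR)): offset=18
After 5 (seek(-10, END)): offset=18
After 6 (read(7)): returned 'NPFFLZK', offset=25
After 7 (tell()): offset=25
After 8 (read(6)): returned 'Y73', offset=28
After 9 (seek(+4, CUR)): offset=28
After 10 (read(1)): returned '', offset=28
After 11 (seek(3, SET)): offset=3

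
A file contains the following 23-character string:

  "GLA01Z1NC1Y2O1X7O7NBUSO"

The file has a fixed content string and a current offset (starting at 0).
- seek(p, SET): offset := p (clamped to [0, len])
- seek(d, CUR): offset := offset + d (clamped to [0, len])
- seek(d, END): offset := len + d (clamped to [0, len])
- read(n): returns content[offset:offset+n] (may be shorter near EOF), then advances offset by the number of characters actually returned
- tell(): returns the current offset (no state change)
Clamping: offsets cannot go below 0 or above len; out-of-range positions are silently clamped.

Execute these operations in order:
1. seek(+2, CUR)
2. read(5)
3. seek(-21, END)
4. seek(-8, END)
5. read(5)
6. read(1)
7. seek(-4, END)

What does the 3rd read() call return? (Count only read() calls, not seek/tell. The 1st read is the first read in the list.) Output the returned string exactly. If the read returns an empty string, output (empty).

After 1 (seek(+2, CUR)): offset=2
After 2 (read(5)): returned 'A01Z1', offset=7
After 3 (seek(-21, END)): offset=2
After 4 (seek(-8, END)): offset=15
After 5 (read(5)): returned '7O7NB', offset=20
After 6 (read(1)): returned 'U', offset=21
After 7 (seek(-4, END)): offset=19

Answer: U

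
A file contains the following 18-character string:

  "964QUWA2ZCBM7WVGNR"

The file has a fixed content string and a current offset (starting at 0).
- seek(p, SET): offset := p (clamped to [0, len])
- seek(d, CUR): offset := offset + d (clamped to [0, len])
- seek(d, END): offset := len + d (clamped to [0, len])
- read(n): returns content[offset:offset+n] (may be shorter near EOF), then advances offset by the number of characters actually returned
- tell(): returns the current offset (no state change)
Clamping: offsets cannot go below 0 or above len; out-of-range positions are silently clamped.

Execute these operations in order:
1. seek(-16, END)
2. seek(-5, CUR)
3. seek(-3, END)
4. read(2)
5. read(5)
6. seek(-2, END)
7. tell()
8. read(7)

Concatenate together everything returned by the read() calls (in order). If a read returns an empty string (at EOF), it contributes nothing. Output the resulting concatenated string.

Answer: GNRNR

Derivation:
After 1 (seek(-16, END)): offset=2
After 2 (seek(-5, CUR)): offset=0
After 3 (seek(-3, END)): offset=15
After 4 (read(2)): returned 'GN', offset=17
After 5 (read(5)): returned 'R', offset=18
After 6 (seek(-2, END)): offset=16
After 7 (tell()): offset=16
After 8 (read(7)): returned 'NR', offset=18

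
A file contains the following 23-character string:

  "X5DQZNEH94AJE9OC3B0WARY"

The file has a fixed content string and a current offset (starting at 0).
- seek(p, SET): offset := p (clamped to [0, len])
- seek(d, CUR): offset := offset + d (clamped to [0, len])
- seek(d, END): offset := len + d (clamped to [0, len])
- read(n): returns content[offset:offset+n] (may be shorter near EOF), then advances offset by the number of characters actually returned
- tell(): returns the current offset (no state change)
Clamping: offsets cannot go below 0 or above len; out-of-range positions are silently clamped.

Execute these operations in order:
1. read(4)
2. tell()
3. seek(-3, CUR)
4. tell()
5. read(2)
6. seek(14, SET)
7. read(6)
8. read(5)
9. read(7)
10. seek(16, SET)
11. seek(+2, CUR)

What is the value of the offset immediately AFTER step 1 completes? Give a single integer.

After 1 (read(4)): returned 'X5DQ', offset=4

Answer: 4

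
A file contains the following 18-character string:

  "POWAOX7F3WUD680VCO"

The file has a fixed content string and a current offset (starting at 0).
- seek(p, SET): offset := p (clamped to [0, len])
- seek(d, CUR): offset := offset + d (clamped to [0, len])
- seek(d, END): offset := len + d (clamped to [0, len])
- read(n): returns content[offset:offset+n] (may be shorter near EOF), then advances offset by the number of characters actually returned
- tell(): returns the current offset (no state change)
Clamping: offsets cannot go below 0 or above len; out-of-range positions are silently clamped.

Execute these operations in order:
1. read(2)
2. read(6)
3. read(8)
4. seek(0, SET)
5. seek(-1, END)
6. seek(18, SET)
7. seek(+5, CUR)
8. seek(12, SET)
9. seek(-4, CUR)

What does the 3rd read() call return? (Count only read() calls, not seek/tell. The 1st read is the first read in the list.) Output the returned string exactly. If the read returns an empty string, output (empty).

Answer: 3WUD680V

Derivation:
After 1 (read(2)): returned 'PO', offset=2
After 2 (read(6)): returned 'WAOX7F', offset=8
After 3 (read(8)): returned '3WUD680V', offset=16
After 4 (seek(0, SET)): offset=0
After 5 (seek(-1, END)): offset=17
After 6 (seek(18, SET)): offset=18
After 7 (seek(+5, CUR)): offset=18
After 8 (seek(12, SET)): offset=12
After 9 (seek(-4, CUR)): offset=8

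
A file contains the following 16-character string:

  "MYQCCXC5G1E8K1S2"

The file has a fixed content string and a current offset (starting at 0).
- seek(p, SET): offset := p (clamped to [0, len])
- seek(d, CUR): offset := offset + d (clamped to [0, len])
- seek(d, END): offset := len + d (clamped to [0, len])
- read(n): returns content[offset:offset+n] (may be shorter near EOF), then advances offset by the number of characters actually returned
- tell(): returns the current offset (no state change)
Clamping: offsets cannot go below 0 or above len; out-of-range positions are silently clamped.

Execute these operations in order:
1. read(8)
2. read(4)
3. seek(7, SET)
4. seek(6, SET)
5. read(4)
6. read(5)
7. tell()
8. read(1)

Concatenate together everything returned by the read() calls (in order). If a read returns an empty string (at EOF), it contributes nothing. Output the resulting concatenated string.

Answer: MYQCCXC5G1E8C5G1E8K1S2

Derivation:
After 1 (read(8)): returned 'MYQCCXC5', offset=8
After 2 (read(4)): returned 'G1E8', offset=12
After 3 (seek(7, SET)): offset=7
After 4 (seek(6, SET)): offset=6
After 5 (read(4)): returned 'C5G1', offset=10
After 6 (read(5)): returned 'E8K1S', offset=15
After 7 (tell()): offset=15
After 8 (read(1)): returned '2', offset=16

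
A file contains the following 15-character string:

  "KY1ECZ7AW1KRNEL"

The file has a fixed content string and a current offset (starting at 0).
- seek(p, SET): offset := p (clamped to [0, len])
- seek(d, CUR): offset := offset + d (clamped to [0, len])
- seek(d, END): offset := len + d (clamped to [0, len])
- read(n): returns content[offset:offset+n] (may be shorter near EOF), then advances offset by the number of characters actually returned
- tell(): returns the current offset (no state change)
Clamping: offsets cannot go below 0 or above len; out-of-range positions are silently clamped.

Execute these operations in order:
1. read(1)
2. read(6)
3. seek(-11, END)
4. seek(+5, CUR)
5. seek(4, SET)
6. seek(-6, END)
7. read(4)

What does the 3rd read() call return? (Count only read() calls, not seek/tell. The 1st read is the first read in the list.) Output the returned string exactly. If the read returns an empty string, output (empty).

Answer: 1KRN

Derivation:
After 1 (read(1)): returned 'K', offset=1
After 2 (read(6)): returned 'Y1ECZ7', offset=7
After 3 (seek(-11, END)): offset=4
After 4 (seek(+5, CUR)): offset=9
After 5 (seek(4, SET)): offset=4
After 6 (seek(-6, END)): offset=9
After 7 (read(4)): returned '1KRN', offset=13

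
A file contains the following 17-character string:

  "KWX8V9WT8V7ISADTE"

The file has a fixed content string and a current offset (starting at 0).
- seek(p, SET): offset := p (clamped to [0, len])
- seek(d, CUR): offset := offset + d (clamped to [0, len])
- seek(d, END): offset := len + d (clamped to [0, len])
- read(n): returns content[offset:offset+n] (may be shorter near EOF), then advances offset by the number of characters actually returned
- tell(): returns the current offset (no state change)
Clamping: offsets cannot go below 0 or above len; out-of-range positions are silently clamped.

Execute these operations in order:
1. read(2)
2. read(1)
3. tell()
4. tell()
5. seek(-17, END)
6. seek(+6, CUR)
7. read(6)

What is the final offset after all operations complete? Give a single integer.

After 1 (read(2)): returned 'KW', offset=2
After 2 (read(1)): returned 'X', offset=3
After 3 (tell()): offset=3
After 4 (tell()): offset=3
After 5 (seek(-17, END)): offset=0
After 6 (seek(+6, CUR)): offset=6
After 7 (read(6)): returned 'WT8V7I', offset=12

Answer: 12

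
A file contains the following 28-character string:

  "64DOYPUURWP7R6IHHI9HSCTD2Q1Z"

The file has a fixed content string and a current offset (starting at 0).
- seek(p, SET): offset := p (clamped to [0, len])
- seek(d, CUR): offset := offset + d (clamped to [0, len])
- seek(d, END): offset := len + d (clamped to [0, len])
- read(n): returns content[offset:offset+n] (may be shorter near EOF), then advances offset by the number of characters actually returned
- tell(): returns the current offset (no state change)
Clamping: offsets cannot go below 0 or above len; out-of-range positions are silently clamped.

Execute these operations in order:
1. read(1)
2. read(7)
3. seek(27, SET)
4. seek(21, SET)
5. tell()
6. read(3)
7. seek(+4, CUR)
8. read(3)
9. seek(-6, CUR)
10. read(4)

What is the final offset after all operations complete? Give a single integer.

After 1 (read(1)): returned '6', offset=1
After 2 (read(7)): returned '4DOYPUU', offset=8
After 3 (seek(27, SET)): offset=27
After 4 (seek(21, SET)): offset=21
After 5 (tell()): offset=21
After 6 (read(3)): returned 'CTD', offset=24
After 7 (seek(+4, CUR)): offset=28
After 8 (read(3)): returned '', offset=28
After 9 (seek(-6, CUR)): offset=22
After 10 (read(4)): returned 'TD2Q', offset=26

Answer: 26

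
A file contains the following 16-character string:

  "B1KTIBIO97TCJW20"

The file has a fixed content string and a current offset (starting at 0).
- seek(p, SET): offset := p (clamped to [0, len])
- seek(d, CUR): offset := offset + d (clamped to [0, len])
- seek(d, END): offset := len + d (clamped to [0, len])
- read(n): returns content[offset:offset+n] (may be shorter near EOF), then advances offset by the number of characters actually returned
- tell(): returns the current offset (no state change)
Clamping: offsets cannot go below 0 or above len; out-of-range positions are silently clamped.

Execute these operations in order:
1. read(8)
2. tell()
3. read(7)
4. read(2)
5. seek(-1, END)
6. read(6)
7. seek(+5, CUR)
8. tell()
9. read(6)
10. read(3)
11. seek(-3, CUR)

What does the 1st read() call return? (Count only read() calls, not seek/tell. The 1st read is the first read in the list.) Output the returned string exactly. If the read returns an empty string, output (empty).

Answer: B1KTIBIO

Derivation:
After 1 (read(8)): returned 'B1KTIBIO', offset=8
After 2 (tell()): offset=8
After 3 (read(7)): returned '97TCJW2', offset=15
After 4 (read(2)): returned '0', offset=16
After 5 (seek(-1, END)): offset=15
After 6 (read(6)): returned '0', offset=16
After 7 (seek(+5, CUR)): offset=16
After 8 (tell()): offset=16
After 9 (read(6)): returned '', offset=16
After 10 (read(3)): returned '', offset=16
After 11 (seek(-3, CUR)): offset=13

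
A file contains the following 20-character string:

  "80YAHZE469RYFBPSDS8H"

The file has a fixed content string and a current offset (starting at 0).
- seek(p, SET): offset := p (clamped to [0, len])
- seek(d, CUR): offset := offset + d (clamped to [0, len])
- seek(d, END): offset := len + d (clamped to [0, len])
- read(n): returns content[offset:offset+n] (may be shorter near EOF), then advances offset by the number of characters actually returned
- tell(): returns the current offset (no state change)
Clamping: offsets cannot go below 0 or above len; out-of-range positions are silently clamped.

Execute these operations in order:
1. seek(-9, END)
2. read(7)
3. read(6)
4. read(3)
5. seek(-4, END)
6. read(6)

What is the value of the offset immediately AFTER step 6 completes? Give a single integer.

Answer: 20

Derivation:
After 1 (seek(-9, END)): offset=11
After 2 (read(7)): returned 'YFBPSDS', offset=18
After 3 (read(6)): returned '8H', offset=20
After 4 (read(3)): returned '', offset=20
After 5 (seek(-4, END)): offset=16
After 6 (read(6)): returned 'DS8H', offset=20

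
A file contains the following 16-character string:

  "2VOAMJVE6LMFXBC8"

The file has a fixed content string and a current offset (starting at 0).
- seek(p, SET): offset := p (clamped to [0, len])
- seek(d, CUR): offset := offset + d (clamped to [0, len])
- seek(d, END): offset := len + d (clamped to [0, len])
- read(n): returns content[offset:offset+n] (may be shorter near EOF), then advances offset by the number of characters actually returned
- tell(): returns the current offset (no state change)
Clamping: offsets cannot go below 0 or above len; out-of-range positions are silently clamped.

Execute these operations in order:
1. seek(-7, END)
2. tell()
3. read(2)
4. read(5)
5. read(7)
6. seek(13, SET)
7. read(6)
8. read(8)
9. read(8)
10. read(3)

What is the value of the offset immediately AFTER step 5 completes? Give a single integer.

After 1 (seek(-7, END)): offset=9
After 2 (tell()): offset=9
After 3 (read(2)): returned 'LM', offset=11
After 4 (read(5)): returned 'FXBC8', offset=16
After 5 (read(7)): returned '', offset=16

Answer: 16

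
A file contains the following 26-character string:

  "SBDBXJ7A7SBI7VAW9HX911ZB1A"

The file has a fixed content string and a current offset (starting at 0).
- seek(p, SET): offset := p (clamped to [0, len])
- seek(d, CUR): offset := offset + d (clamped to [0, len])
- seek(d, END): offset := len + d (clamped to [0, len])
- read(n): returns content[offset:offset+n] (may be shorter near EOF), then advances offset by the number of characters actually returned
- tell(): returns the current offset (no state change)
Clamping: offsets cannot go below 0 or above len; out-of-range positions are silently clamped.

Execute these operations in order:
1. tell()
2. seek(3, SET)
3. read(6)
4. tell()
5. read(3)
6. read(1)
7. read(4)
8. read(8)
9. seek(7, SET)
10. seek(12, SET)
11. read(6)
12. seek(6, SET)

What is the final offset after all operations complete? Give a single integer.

Answer: 6

Derivation:
After 1 (tell()): offset=0
After 2 (seek(3, SET)): offset=3
After 3 (read(6)): returned 'BXJ7A7', offset=9
After 4 (tell()): offset=9
After 5 (read(3)): returned 'SBI', offset=12
After 6 (read(1)): returned '7', offset=13
After 7 (read(4)): returned 'VAW9', offset=17
After 8 (read(8)): returned 'HX911ZB1', offset=25
After 9 (seek(7, SET)): offset=7
After 10 (seek(12, SET)): offset=12
After 11 (read(6)): returned '7VAW9H', offset=18
After 12 (seek(6, SET)): offset=6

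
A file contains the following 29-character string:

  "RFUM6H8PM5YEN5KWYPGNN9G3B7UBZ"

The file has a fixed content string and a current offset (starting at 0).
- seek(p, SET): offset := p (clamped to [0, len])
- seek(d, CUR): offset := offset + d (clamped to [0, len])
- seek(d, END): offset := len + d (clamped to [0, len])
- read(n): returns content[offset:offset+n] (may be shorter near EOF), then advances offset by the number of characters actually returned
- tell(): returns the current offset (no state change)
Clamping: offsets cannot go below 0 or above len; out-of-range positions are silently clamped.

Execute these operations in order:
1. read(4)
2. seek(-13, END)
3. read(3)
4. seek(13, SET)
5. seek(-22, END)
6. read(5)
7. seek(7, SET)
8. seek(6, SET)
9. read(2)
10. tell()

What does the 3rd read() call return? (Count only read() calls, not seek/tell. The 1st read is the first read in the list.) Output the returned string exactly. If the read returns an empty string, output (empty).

After 1 (read(4)): returned 'RFUM', offset=4
After 2 (seek(-13, END)): offset=16
After 3 (read(3)): returned 'YPG', offset=19
After 4 (seek(13, SET)): offset=13
After 5 (seek(-22, END)): offset=7
After 6 (read(5)): returned 'PM5YE', offset=12
After 7 (seek(7, SET)): offset=7
After 8 (seek(6, SET)): offset=6
After 9 (read(2)): returned '8P', offset=8
After 10 (tell()): offset=8

Answer: PM5YE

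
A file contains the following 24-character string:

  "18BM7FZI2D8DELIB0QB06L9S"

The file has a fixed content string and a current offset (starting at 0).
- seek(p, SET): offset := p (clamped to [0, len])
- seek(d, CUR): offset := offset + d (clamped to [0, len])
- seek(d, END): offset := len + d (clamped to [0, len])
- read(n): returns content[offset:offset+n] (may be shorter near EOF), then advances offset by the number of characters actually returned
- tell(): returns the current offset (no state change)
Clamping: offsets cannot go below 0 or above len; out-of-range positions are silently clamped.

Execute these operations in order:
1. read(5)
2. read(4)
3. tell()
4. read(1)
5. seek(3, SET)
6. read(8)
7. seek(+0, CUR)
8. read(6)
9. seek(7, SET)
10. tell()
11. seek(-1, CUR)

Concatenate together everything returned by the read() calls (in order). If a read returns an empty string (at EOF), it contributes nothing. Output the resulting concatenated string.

Answer: 18BM7FZI2DM7FZI2D8DELIB0

Derivation:
After 1 (read(5)): returned '18BM7', offset=5
After 2 (read(4)): returned 'FZI2', offset=9
After 3 (tell()): offset=9
After 4 (read(1)): returned 'D', offset=10
After 5 (seek(3, SET)): offset=3
After 6 (read(8)): returned 'M7FZI2D8', offset=11
After 7 (seek(+0, CUR)): offset=11
After 8 (read(6)): returned 'DELIB0', offset=17
After 9 (seek(7, SET)): offset=7
After 10 (tell()): offset=7
After 11 (seek(-1, CUR)): offset=6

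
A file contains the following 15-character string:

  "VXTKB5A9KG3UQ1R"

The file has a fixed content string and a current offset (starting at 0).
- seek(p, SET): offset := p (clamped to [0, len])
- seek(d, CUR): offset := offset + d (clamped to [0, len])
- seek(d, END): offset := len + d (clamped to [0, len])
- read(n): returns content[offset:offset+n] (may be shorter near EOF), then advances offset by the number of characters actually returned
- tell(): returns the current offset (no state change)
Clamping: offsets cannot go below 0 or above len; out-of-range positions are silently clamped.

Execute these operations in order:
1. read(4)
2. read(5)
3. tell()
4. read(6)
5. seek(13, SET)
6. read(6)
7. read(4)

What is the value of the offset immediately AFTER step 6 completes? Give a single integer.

Answer: 15

Derivation:
After 1 (read(4)): returned 'VXTK', offset=4
After 2 (read(5)): returned 'B5A9K', offset=9
After 3 (tell()): offset=9
After 4 (read(6)): returned 'G3UQ1R', offset=15
After 5 (seek(13, SET)): offset=13
After 6 (read(6)): returned '1R', offset=15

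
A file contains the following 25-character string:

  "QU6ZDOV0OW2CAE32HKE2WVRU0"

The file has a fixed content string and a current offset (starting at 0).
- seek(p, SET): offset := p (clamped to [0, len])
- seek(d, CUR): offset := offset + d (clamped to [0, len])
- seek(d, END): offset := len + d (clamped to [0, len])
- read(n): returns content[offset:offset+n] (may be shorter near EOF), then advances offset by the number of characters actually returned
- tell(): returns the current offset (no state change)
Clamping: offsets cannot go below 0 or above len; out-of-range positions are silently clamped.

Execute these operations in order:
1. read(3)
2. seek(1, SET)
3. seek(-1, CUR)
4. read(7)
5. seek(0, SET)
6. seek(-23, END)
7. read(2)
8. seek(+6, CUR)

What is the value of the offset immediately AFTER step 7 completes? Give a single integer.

Answer: 4

Derivation:
After 1 (read(3)): returned 'QU6', offset=3
After 2 (seek(1, SET)): offset=1
After 3 (seek(-1, CUR)): offset=0
After 4 (read(7)): returned 'QU6ZDOV', offset=7
After 5 (seek(0, SET)): offset=0
After 6 (seek(-23, END)): offset=2
After 7 (read(2)): returned '6Z', offset=4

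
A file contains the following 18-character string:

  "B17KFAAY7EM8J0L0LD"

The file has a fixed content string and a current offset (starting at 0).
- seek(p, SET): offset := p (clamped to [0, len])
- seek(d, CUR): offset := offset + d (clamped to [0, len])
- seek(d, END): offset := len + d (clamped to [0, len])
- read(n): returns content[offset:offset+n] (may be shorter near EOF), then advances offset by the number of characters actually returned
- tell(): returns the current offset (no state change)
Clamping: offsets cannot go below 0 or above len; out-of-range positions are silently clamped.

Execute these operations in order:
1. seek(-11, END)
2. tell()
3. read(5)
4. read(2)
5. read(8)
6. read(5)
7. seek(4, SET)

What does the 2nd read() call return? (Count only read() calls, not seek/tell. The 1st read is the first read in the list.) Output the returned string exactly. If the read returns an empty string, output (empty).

Answer: J0

Derivation:
After 1 (seek(-11, END)): offset=7
After 2 (tell()): offset=7
After 3 (read(5)): returned 'Y7EM8', offset=12
After 4 (read(2)): returned 'J0', offset=14
After 5 (read(8)): returned 'L0LD', offset=18
After 6 (read(5)): returned '', offset=18
After 7 (seek(4, SET)): offset=4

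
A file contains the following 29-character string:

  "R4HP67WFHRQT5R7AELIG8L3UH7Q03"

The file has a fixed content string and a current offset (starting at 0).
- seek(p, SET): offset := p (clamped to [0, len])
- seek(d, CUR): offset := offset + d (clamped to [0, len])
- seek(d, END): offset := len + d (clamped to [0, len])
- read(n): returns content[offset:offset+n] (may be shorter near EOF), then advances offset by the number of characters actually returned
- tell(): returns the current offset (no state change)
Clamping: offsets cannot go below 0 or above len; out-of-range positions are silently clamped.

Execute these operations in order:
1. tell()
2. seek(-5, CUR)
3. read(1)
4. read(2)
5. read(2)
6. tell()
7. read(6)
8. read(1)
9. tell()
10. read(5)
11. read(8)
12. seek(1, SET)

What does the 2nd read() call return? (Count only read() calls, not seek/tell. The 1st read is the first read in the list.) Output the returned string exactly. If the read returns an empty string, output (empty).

Answer: 4H

Derivation:
After 1 (tell()): offset=0
After 2 (seek(-5, CUR)): offset=0
After 3 (read(1)): returned 'R', offset=1
After 4 (read(2)): returned '4H', offset=3
After 5 (read(2)): returned 'P6', offset=5
After 6 (tell()): offset=5
After 7 (read(6)): returned '7WFHRQ', offset=11
After 8 (read(1)): returned 'T', offset=12
After 9 (tell()): offset=12
After 10 (read(5)): returned '5R7AE', offset=17
After 11 (read(8)): returned 'LIG8L3UH', offset=25
After 12 (seek(1, SET)): offset=1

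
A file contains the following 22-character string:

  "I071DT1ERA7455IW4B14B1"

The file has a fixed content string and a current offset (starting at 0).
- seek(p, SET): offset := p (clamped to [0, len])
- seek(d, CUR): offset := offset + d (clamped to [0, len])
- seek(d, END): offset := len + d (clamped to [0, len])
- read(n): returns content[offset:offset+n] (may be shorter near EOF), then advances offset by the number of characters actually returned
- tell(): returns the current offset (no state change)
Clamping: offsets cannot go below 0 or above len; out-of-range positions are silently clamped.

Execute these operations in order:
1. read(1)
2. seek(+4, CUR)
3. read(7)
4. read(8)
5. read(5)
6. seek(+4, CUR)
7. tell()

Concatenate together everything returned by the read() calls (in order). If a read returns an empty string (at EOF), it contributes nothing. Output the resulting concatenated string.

Answer: IT1ERA7455IW4B14B1

Derivation:
After 1 (read(1)): returned 'I', offset=1
After 2 (seek(+4, CUR)): offset=5
After 3 (read(7)): returned 'T1ERA74', offset=12
After 4 (read(8)): returned '55IW4B14', offset=20
After 5 (read(5)): returned 'B1', offset=22
After 6 (seek(+4, CUR)): offset=22
After 7 (tell()): offset=22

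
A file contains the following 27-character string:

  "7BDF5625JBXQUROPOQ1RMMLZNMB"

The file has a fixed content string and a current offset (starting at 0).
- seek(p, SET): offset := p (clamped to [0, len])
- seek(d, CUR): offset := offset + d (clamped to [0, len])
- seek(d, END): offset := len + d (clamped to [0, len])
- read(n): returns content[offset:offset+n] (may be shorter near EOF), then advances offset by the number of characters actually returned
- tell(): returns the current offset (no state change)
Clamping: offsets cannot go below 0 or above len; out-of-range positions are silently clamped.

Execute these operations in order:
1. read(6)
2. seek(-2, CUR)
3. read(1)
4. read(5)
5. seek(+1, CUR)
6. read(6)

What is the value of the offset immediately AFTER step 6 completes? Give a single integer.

Answer: 17

Derivation:
After 1 (read(6)): returned '7BDF56', offset=6
After 2 (seek(-2, CUR)): offset=4
After 3 (read(1)): returned '5', offset=5
After 4 (read(5)): returned '625JB', offset=10
After 5 (seek(+1, CUR)): offset=11
After 6 (read(6)): returned 'QUROPO', offset=17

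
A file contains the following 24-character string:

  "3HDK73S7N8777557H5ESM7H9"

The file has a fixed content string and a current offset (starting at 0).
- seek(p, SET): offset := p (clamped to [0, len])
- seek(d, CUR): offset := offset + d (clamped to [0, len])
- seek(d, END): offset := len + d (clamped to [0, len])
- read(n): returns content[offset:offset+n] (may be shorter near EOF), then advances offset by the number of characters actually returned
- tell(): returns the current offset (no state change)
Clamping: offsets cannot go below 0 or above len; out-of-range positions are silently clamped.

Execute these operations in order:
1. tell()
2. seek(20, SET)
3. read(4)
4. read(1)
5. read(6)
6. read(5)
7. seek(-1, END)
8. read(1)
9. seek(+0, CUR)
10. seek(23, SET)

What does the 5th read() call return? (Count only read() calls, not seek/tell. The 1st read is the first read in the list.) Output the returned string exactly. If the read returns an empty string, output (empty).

Answer: 9

Derivation:
After 1 (tell()): offset=0
After 2 (seek(20, SET)): offset=20
After 3 (read(4)): returned 'M7H9', offset=24
After 4 (read(1)): returned '', offset=24
After 5 (read(6)): returned '', offset=24
After 6 (read(5)): returned '', offset=24
After 7 (seek(-1, END)): offset=23
After 8 (read(1)): returned '9', offset=24
After 9 (seek(+0, CUR)): offset=24
After 10 (seek(23, SET)): offset=23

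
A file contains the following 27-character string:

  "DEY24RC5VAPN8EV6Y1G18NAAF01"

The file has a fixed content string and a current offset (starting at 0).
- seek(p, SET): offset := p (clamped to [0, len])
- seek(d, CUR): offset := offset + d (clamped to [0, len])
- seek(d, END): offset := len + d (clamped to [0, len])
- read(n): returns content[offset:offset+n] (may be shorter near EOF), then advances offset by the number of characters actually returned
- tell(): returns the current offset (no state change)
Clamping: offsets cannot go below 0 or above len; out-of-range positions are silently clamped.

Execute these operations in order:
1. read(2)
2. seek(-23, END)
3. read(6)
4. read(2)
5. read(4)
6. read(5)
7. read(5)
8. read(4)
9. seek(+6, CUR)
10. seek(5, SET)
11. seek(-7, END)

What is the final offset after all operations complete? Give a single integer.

After 1 (read(2)): returned 'DE', offset=2
After 2 (seek(-23, END)): offset=4
After 3 (read(6)): returned '4RC5VA', offset=10
After 4 (read(2)): returned 'PN', offset=12
After 5 (read(4)): returned '8EV6', offset=16
After 6 (read(5)): returned 'Y1G18', offset=21
After 7 (read(5)): returned 'NAAF0', offset=26
After 8 (read(4)): returned '1', offset=27
After 9 (seek(+6, CUR)): offset=27
After 10 (seek(5, SET)): offset=5
After 11 (seek(-7, END)): offset=20

Answer: 20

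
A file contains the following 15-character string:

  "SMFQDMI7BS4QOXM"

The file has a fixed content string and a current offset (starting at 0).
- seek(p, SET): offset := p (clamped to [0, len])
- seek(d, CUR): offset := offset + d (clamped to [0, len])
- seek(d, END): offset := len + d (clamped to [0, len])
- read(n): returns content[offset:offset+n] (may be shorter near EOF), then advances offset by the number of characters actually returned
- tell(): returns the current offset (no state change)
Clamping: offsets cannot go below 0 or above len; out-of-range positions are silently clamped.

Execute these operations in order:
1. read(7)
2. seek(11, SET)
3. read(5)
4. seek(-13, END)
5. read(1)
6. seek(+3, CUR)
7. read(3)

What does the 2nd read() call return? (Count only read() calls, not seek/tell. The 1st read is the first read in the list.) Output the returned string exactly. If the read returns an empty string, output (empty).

After 1 (read(7)): returned 'SMFQDMI', offset=7
After 2 (seek(11, SET)): offset=11
After 3 (read(5)): returned 'QOXM', offset=15
After 4 (seek(-13, END)): offset=2
After 5 (read(1)): returned 'F', offset=3
After 6 (seek(+3, CUR)): offset=6
After 7 (read(3)): returned 'I7B', offset=9

Answer: QOXM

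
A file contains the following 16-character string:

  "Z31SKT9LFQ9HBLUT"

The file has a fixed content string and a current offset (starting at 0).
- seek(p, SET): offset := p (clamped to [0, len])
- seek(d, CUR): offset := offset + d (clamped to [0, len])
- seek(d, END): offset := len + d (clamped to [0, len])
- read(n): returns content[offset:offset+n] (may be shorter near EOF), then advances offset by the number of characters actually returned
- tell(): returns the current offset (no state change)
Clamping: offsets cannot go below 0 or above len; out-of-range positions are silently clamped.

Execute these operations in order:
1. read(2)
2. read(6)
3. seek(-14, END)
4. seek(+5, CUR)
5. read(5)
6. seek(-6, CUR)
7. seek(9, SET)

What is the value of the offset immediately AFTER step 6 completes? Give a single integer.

Answer: 6

Derivation:
After 1 (read(2)): returned 'Z3', offset=2
After 2 (read(6)): returned '1SKT9L', offset=8
After 3 (seek(-14, END)): offset=2
After 4 (seek(+5, CUR)): offset=7
After 5 (read(5)): returned 'LFQ9H', offset=12
After 6 (seek(-6, CUR)): offset=6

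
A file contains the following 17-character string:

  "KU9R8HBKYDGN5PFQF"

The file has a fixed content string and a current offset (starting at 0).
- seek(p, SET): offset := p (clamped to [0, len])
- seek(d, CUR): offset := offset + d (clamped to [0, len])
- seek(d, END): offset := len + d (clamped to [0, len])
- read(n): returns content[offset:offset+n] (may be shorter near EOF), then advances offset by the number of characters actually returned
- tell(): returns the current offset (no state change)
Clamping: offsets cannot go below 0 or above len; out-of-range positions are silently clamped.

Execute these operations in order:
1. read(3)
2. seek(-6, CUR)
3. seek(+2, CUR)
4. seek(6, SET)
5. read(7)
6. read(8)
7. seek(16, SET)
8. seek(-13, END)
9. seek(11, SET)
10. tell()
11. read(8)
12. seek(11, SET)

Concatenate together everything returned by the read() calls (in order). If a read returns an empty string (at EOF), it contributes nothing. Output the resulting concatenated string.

Answer: KU9BKYDGN5PFQFN5PFQF

Derivation:
After 1 (read(3)): returned 'KU9', offset=3
After 2 (seek(-6, CUR)): offset=0
After 3 (seek(+2, CUR)): offset=2
After 4 (seek(6, SET)): offset=6
After 5 (read(7)): returned 'BKYDGN5', offset=13
After 6 (read(8)): returned 'PFQF', offset=17
After 7 (seek(16, SET)): offset=16
After 8 (seek(-13, END)): offset=4
After 9 (seek(11, SET)): offset=11
After 10 (tell()): offset=11
After 11 (read(8)): returned 'N5PFQF', offset=17
After 12 (seek(11, SET)): offset=11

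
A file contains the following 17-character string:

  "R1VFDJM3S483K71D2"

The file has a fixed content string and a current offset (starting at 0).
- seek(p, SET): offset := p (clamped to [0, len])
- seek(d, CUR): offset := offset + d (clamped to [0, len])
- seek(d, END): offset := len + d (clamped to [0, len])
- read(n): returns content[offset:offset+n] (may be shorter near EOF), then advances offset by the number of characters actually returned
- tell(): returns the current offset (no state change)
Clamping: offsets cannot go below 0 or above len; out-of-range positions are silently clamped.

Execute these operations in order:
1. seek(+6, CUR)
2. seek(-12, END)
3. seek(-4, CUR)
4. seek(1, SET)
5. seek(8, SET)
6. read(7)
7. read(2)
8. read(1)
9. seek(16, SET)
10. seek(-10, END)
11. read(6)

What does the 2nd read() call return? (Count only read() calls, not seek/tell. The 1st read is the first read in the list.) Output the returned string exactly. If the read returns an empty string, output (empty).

After 1 (seek(+6, CUR)): offset=6
After 2 (seek(-12, END)): offset=5
After 3 (seek(-4, CUR)): offset=1
After 4 (seek(1, SET)): offset=1
After 5 (seek(8, SET)): offset=8
After 6 (read(7)): returned 'S483K71', offset=15
After 7 (read(2)): returned 'D2', offset=17
After 8 (read(1)): returned '', offset=17
After 9 (seek(16, SET)): offset=16
After 10 (seek(-10, END)): offset=7
After 11 (read(6)): returned '3S483K', offset=13

Answer: D2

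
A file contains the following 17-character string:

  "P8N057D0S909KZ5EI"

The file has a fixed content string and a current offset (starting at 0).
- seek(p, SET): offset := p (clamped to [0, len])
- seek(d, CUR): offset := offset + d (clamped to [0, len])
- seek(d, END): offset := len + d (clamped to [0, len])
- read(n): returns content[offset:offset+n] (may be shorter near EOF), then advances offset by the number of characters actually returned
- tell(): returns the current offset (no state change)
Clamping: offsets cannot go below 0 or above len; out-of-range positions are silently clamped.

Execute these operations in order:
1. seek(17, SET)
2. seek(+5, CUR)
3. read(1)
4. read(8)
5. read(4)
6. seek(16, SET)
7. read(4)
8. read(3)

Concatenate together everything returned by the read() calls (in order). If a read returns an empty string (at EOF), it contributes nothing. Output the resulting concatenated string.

After 1 (seek(17, SET)): offset=17
After 2 (seek(+5, CUR)): offset=17
After 3 (read(1)): returned '', offset=17
After 4 (read(8)): returned '', offset=17
After 5 (read(4)): returned '', offset=17
After 6 (seek(16, SET)): offset=16
After 7 (read(4)): returned 'I', offset=17
After 8 (read(3)): returned '', offset=17

Answer: I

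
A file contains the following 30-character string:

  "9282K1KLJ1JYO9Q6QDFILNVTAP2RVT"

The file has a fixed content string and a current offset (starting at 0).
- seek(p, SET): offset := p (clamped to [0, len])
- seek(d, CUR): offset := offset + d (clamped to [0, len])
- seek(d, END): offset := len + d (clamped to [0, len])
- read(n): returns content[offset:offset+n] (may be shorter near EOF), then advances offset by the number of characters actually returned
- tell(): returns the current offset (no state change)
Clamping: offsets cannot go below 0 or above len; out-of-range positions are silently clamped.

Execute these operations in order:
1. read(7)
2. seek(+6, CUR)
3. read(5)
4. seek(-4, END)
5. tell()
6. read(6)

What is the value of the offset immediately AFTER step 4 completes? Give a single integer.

After 1 (read(7)): returned '9282K1K', offset=7
After 2 (seek(+6, CUR)): offset=13
After 3 (read(5)): returned '9Q6QD', offset=18
After 4 (seek(-4, END)): offset=26

Answer: 26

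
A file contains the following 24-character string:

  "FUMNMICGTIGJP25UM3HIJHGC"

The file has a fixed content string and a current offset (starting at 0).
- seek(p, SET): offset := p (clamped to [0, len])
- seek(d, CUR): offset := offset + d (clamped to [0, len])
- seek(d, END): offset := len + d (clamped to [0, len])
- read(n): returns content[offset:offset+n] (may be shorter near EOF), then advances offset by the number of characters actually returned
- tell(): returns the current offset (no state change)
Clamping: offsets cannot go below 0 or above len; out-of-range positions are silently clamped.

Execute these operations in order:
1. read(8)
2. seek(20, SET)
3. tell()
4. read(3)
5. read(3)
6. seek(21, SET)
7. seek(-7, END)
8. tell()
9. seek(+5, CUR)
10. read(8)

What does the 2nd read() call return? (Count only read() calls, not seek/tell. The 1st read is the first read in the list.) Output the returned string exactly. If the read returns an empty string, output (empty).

After 1 (read(8)): returned 'FUMNMICG', offset=8
After 2 (seek(20, SET)): offset=20
After 3 (tell()): offset=20
After 4 (read(3)): returned 'JHG', offset=23
After 5 (read(3)): returned 'C', offset=24
After 6 (seek(21, SET)): offset=21
After 7 (seek(-7, END)): offset=17
After 8 (tell()): offset=17
After 9 (seek(+5, CUR)): offset=22
After 10 (read(8)): returned 'GC', offset=24

Answer: JHG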